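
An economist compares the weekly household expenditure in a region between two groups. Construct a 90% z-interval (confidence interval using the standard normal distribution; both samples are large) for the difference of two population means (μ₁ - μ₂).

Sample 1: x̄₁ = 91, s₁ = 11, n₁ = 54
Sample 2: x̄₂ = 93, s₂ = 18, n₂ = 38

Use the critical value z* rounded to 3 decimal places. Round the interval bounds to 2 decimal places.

Both samples are large (n₁ = 54 ≥ 30, n₂ = 38 ≥ 30), so a z-interval for the difference of means applies.

Point estimate: x̄₁ - x̄₂ = 91 - 93 = -2

Standard error: SE = √(s₁²/n₁ + s₂²/n₂)
= √(11²/54 + 18²/38)
= √(2.240741 + 8.526316)
= 3.281319

For 90% confidence, z* = 1.645 (from standard normal table)
Margin of error: E = z* × SE = 1.645 × 3.281319 = 5.3978

Z-interval: (x̄₁ - x̄₂) ± E = -2 ± 5.3978 = (-7.3978, 3.3978)

Rounded to 2 decimal places:

(-7.40, 3.40)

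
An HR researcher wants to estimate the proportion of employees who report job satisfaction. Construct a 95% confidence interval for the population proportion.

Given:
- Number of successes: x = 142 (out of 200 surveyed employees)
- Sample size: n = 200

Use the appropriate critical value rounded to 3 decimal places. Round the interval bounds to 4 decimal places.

Sample proportion: p̂ = 142/200 = 0.710000

Check conditions for normal approximation:
  np̂ = 142 ≥ 10 ✓
  n(1-p̂) = 58 ≥ 10 ✓

The sample is large enough, so use a z-interval (normal approximation) for the proportion.

For 95% confidence, z* = 1.96 (from standard normal table)

Standard error: SE = √(p̂(1-p̂)/n) = √(0.710000×0.290000/200) = 0.03208582

Margin of error: E = z* × SE = 1.96 × 0.03208582 = 0.062888

Z-interval: p̂ ± E = 0.710000 ± 0.062888 = (0.647112, 0.772888)

Rounded to 4 decimal places:

(0.6471, 0.7729)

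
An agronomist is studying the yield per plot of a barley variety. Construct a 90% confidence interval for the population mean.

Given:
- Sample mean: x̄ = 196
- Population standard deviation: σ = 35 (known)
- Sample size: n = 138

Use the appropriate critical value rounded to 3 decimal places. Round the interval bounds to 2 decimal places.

The population standard deviation σ is known, so use a z-interval (standard normal critical value).

For 90% confidence, z* = 1.645 (from standard normal table)

Standard error: SE = σ/√n = 35/√138 = 2.979398

Margin of error: E = z* × SE = 1.645 × 2.979398 = 4.9011

Z-interval: x̄ ± E = 196 ± 4.9011 = (191.0989, 200.9011)

Rounded to 2 decimal places:

(191.10, 200.90)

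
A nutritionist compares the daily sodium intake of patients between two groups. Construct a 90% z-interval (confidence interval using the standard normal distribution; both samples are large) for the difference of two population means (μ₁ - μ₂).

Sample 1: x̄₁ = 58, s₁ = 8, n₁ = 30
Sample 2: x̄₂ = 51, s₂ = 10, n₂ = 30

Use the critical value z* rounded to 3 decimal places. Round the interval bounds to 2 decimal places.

Both samples are large (n₁ = 30 ≥ 30, n₂ = 30 ≥ 30), so a z-interval for the difference of means applies.

Point estimate: x̄₁ - x̄₂ = 58 - 51 = 7

Standard error: SE = √(s₁²/n₁ + s₂²/n₂)
= √(8²/30 + 10²/30)
= √(2.133333 + 3.333333)
= 2.338090

For 90% confidence, z* = 1.645 (from standard normal table)
Margin of error: E = z* × SE = 1.645 × 2.338090 = 3.8462

Z-interval: (x̄₁ - x̄₂) ± E = 7 ± 3.8462 = (3.1538, 10.8462)

Rounded to 2 decimal places:

(3.15, 10.85)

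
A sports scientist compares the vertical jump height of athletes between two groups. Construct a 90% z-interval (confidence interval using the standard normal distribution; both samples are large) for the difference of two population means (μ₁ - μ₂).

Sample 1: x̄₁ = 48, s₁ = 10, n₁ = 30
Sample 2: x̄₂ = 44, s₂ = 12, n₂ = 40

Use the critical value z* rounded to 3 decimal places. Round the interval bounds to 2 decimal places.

Both samples are large (n₁ = 30 ≥ 30, n₂ = 40 ≥ 30), so a z-interval for the difference of means applies.

Point estimate: x̄₁ - x̄₂ = 48 - 44 = 4

Standard error: SE = √(s₁²/n₁ + s₂²/n₂)
= √(10²/30 + 12²/40)
= √(3.333333 + 3.600000)
= 2.633122

For 90% confidence, z* = 1.645 (from standard normal table)
Margin of error: E = z* × SE = 1.645 × 2.633122 = 4.3315

Z-interval: (x̄₁ - x̄₂) ± E = 4 ± 4.3315 = (-0.3315, 8.3315)

Rounded to 2 decimal places:

(-0.33, 8.33)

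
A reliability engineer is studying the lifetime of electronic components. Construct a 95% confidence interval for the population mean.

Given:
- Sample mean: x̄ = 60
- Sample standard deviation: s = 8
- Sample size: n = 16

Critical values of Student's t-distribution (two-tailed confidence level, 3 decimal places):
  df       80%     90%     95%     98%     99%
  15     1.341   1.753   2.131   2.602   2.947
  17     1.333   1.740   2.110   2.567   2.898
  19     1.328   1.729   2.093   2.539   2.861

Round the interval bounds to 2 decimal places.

The population standard deviation σ is unknown (only the sample standard deviation s is given), so use a t-interval with df = n - 1 = 16 - 1 = 15.

For 95% confidence with df = 15, t* = 2.131 (from t-table)

Standard error: SE = s/√n = 8/√16 = 2.000000

Margin of error: E = t* × SE = 2.131 × 2.000000 = 4.2620

T-interval: x̄ ± E = 60 ± 4.2620 = (55.7380, 64.2620)

Rounded to 2 decimal places:

(55.74, 64.26)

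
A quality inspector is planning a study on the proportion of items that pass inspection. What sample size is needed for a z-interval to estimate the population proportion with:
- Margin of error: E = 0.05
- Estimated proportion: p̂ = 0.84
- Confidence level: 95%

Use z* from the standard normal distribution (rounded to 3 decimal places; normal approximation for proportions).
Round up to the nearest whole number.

Using z* for proportion z-interval (normal approximation).

For 95% confidence, z* = 1.96 (from standard normal table)

Sample size formula for proportion z-interval: n = z*²p̂(1-p̂)/E²

n = 1.96² × 0.84 × 0.16 / 0.05²
  = 3.8416 × 0.1344 / 0.0025
  = 206.5244

Round up to the nearest whole number: n = 207

207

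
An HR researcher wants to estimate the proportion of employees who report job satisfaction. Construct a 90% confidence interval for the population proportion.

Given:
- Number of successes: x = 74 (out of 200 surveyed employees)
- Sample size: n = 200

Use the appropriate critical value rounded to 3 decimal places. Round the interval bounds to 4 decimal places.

Sample proportion: p̂ = 74/200 = 0.370000

Check conditions for normal approximation:
  np̂ = 74 ≥ 10 ✓
  n(1-p̂) = 126 ≥ 10 ✓

The sample is large enough, so use a z-interval (normal approximation) for the proportion.

For 90% confidence, z* = 1.645 (from standard normal table)

Standard error: SE = √(p̂(1-p̂)/n) = √(0.370000×0.630000/200) = 0.03413942

Margin of error: E = z* × SE = 1.645 × 0.03413942 = 0.056159

Z-interval: p̂ ± E = 0.370000 ± 0.056159 = (0.313841, 0.426159)

Rounded to 4 decimal places:

(0.3138, 0.4262)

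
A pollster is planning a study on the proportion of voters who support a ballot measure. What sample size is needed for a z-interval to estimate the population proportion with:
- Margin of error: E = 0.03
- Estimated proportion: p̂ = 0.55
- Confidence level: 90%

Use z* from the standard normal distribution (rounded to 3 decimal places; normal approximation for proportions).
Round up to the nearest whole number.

Using z* for proportion z-interval (normal approximation).

For 90% confidence, z* = 1.645 (from standard normal table)

Sample size formula for proportion z-interval: n = z*²p̂(1-p̂)/E²

n = 1.645² × 0.55 × 0.45 / 0.03²
  = 2.706025 × 0.2475 / 0.0009
  = 744.1569

Round up to the nearest whole number: n = 745

745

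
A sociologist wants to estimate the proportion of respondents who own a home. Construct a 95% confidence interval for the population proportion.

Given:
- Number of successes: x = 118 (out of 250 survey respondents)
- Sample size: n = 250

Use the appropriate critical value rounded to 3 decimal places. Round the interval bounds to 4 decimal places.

Sample proportion: p̂ = 118/250 = 0.472000

Check conditions for normal approximation:
  np̂ = 118 ≥ 10 ✓
  n(1-p̂) = 132 ≥ 10 ✓

The sample is large enough, so use a z-interval (normal approximation) for the proportion.

For 95% confidence, z* = 1.96 (from standard normal table)

Standard error: SE = √(p̂(1-p̂)/n) = √(0.472000×0.528000/250) = 0.03157315

Margin of error: E = z* × SE = 1.96 × 0.03157315 = 0.061883

Z-interval: p̂ ± E = 0.472000 ± 0.061883 = (0.410117, 0.533883)

Rounded to 4 decimal places:

(0.4101, 0.5339)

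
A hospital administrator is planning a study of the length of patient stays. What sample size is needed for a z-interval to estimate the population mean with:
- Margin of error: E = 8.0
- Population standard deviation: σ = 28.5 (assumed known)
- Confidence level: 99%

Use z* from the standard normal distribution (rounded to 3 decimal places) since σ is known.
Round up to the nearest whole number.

Using z* since population σ is known (z-interval formula).

For 99% confidence, z* = 2.576 (from standard normal table)

Sample size formula for z-interval: n = (z*σ/E)²

n = (2.576 × 28.5 / 8.0)²
  = (9.177000)²
  = 84.2173

Round up to the nearest whole number: n = 85

85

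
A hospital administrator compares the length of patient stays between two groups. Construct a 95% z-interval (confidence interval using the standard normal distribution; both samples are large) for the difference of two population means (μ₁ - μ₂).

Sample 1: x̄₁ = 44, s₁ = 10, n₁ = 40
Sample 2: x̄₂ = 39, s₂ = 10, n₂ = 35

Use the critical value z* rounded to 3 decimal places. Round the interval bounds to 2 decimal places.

Both samples are large (n₁ = 40 ≥ 30, n₂ = 35 ≥ 30), so a z-interval for the difference of means applies.

Point estimate: x̄₁ - x̄₂ = 44 - 39 = 5

Standard error: SE = √(s₁²/n₁ + s₂²/n₂)
= √(10²/40 + 10²/35)
= √(2.500000 + 2.857143)
= 2.314550

For 95% confidence, z* = 1.96 (from standard normal table)
Margin of error: E = z* × SE = 1.96 × 2.314550 = 4.5365

Z-interval: (x̄₁ - x̄₂) ± E = 5 ± 4.5365 = (0.4635, 9.5365)

Rounded to 2 decimal places:

(0.46, 9.54)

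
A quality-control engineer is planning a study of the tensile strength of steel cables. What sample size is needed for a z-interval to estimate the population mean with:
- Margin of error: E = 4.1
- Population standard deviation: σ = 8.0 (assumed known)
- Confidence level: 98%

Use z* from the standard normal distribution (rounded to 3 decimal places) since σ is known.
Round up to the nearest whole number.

Using z* since population σ is known (z-interval formula).

For 98% confidence, z* = 2.326 (from standard normal table)

Sample size formula for z-interval: n = (z*σ/E)²

n = (2.326 × 8.0 / 4.1)²
  = (4.538537)²
  = 20.5983

Round up to the nearest whole number: n = 21

21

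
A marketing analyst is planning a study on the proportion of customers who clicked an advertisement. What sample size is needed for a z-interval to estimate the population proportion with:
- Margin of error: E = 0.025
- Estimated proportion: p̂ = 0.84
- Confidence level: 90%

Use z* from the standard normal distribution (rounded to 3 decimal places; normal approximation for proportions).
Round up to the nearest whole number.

Using z* for proportion z-interval (normal approximation).

For 90% confidence, z* = 1.645 (from standard normal table)

Sample size formula for proportion z-interval: n = z*²p̂(1-p̂)/E²

n = 1.645² × 0.84 × 0.16 / 0.025²
  = 2.706025 × 0.1344 / 0.000625
  = 581.9036

Round up to the nearest whole number: n = 582

582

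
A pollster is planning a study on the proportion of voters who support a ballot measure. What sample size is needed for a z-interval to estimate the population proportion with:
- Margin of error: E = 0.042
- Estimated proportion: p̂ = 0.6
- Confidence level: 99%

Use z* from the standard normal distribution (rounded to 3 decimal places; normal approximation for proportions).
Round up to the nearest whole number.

Using z* for proportion z-interval (normal approximation).

For 99% confidence, z* = 2.576 (from standard normal table)

Sample size formula for proportion z-interval: n = z*²p̂(1-p̂)/E²

n = 2.576² × 0.6 × 0.4 / 0.042²
  = 6.635776 × 0.24 / 0.001764
  = 902.8267

Round up to the nearest whole number: n = 903

903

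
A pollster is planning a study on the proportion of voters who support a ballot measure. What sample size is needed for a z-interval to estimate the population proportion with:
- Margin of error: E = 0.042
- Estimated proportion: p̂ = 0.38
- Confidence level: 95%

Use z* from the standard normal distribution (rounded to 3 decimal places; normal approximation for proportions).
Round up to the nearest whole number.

Using z* for proportion z-interval (normal approximation).

For 95% confidence, z* = 1.96 (from standard normal table)

Sample size formula for proportion z-interval: n = z*²p̂(1-p̂)/E²

n = 1.96² × 0.38 × 0.62 / 0.042²
  = 3.8416 × 0.2356 / 0.001764
  = 513.0844

Round up to the nearest whole number: n = 514

514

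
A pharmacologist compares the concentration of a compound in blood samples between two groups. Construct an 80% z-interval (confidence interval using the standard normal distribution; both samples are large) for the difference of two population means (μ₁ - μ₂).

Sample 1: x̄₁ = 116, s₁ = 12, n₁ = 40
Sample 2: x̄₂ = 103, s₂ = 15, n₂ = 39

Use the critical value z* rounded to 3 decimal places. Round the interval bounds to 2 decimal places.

Both samples are large (n₁ = 40 ≥ 30, n₂ = 39 ≥ 30), so a z-interval for the difference of means applies.

Point estimate: x̄₁ - x̄₂ = 116 - 103 = 13

Standard error: SE = √(s₁²/n₁ + s₂²/n₂)
= √(12²/40 + 15²/39)
= √(3.600000 + 5.769231)
= 3.060920

For 80% confidence, z* = 1.282 (from standard normal table)
Margin of error: E = z* × SE = 1.282 × 3.060920 = 3.9241

Z-interval: (x̄₁ - x̄₂) ± E = 13 ± 3.9241 = (9.0759, 16.9241)

Rounded to 2 decimal places:

(9.08, 16.92)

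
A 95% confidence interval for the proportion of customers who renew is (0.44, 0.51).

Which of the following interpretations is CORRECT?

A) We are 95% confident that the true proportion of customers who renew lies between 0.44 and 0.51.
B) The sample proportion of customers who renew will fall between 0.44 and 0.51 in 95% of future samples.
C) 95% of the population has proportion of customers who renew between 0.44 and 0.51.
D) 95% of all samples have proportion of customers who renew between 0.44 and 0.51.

A confidence interval represents our confidence in the procedure, not a probability statement about the parameter.

Key concept: If we repeated this sampling process many times and computed a 95% CI each time, about 95% of those intervals would contain the true population parameter.

For this specific interval (0.44, 0.51):
- Midpoint (point estimate): 0.475
- Margin of error: 0.035

The correct interpretation is the one stating confidence that the true parameter lies in the interval — option A.

A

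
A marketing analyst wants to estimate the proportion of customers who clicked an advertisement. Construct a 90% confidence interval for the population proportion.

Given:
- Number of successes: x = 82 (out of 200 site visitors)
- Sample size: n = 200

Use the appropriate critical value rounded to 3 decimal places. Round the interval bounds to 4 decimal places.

Sample proportion: p̂ = 82/200 = 0.410000

Check conditions for normal approximation:
  np̂ = 82 ≥ 10 ✓
  n(1-p̂) = 118 ≥ 10 ✓

The sample is large enough, so use a z-interval (normal approximation) for the proportion.

For 90% confidence, z* = 1.645 (from standard normal table)

Standard error: SE = √(p̂(1-p̂)/n) = √(0.410000×0.590000/200) = 0.03477787

Margin of error: E = z* × SE = 1.645 × 0.03477787 = 0.057210

Z-interval: p̂ ± E = 0.410000 ± 0.057210 = (0.352790, 0.467210)

Rounded to 4 decimal places:

(0.3528, 0.4672)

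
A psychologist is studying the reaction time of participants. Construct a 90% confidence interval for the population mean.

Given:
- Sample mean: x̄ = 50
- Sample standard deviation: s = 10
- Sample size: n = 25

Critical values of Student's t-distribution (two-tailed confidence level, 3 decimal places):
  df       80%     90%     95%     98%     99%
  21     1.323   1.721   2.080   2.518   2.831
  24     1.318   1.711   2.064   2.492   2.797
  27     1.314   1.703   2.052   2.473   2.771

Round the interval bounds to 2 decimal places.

The population standard deviation σ is unknown (only the sample standard deviation s is given), so use a t-interval with df = n - 1 = 25 - 1 = 24.

For 90% confidence with df = 24, t* = 1.711 (from t-table)

Standard error: SE = s/√n = 10/√25 = 2.000000

Margin of error: E = t* × SE = 1.711 × 2.000000 = 3.4220

T-interval: x̄ ± E = 50 ± 3.4220 = (46.5780, 53.4220)

Rounded to 2 decimal places:

(46.58, 53.42)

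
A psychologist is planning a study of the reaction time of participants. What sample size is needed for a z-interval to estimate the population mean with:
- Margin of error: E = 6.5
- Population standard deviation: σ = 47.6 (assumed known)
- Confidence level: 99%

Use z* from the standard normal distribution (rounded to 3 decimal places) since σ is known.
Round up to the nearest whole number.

Using z* since population σ is known (z-interval formula).

For 99% confidence, z* = 2.576 (from standard normal table)

Sample size formula for z-interval: n = (z*σ/E)²

n = (2.576 × 47.6 / 6.5)²
  = (18.864246)²
  = 355.8598

Round up to the nearest whole number: n = 356

356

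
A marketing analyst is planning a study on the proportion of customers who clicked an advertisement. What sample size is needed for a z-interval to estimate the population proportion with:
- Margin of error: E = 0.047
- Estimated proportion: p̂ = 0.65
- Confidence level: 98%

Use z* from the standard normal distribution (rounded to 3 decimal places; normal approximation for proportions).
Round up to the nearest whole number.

Using z* for proportion z-interval (normal approximation).

For 98% confidence, z* = 2.326 (from standard normal table)

Sample size formula for proportion z-interval: n = z*²p̂(1-p̂)/E²

n = 2.326² × 0.65 × 0.35 / 0.047²
  = 5.410276 × 0.2275 / 0.002209
  = 557.1923

Round up to the nearest whole number: n = 558

558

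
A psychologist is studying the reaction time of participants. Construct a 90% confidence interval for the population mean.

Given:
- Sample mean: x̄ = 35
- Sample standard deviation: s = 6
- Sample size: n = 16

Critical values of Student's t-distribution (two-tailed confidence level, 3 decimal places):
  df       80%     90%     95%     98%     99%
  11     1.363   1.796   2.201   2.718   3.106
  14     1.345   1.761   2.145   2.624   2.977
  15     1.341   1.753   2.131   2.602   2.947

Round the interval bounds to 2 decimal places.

The population standard deviation σ is unknown (only the sample standard deviation s is given), so use a t-interval with df = n - 1 = 16 - 1 = 15.

For 90% confidence with df = 15, t* = 1.753 (from t-table)

Standard error: SE = s/√n = 6/√16 = 1.500000

Margin of error: E = t* × SE = 1.753 × 1.500000 = 2.6295

T-interval: x̄ ± E = 35 ± 2.6295 = (32.3705, 37.6295)

Rounded to 2 decimal places:

(32.37, 37.63)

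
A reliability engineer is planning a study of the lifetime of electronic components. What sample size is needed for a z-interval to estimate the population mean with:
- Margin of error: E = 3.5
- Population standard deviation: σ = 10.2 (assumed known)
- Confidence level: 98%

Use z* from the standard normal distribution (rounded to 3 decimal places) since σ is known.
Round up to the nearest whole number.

Using z* since population σ is known (z-interval formula).

For 98% confidence, z* = 2.326 (from standard normal table)

Sample size formula for z-interval: n = (z*σ/E)²

n = (2.326 × 10.2 / 3.5)²
  = (6.778629)²
  = 45.9498

Round up to the nearest whole number: n = 46

46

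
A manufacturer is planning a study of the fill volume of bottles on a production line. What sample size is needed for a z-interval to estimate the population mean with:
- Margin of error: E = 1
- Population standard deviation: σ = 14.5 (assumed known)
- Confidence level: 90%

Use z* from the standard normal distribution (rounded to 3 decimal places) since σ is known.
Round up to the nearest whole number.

Using z* since population σ is known (z-interval formula).

For 90% confidence, z* = 1.645 (from standard normal table)

Sample size formula for z-interval: n = (z*σ/E)²

n = (1.645 × 14.5 / 1)²
  = (23.852500)²
  = 568.9418

Round up to the nearest whole number: n = 569

569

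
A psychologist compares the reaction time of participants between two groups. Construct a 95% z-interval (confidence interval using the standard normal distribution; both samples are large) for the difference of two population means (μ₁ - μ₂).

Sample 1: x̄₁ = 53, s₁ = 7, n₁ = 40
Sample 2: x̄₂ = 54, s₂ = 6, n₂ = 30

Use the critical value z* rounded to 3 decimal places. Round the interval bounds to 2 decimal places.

Both samples are large (n₁ = 40 ≥ 30, n₂ = 30 ≥ 30), so a z-interval for the difference of means applies.

Point estimate: x̄₁ - x̄₂ = 53 - 54 = -1

Standard error: SE = √(s₁²/n₁ + s₂²/n₂)
= √(7²/40 + 6²/30)
= √(1.225000 + 1.200000)
= 1.557241

For 95% confidence, z* = 1.96 (from standard normal table)
Margin of error: E = z* × SE = 1.96 × 1.557241 = 3.0522

Z-interval: (x̄₁ - x̄₂) ± E = -1 ± 3.0522 = (-4.0522, 2.0522)

Rounded to 2 decimal places:

(-4.05, 2.05)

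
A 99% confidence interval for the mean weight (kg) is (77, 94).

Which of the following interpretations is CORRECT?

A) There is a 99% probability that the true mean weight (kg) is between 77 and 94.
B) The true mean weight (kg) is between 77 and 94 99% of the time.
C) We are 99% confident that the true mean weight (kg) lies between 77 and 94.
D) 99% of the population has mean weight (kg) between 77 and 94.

A confidence interval represents our confidence in the procedure, not a probability statement about the parameter.

Key concept: If we repeated this sampling process many times and computed a 99% CI each time, about 99% of those intervals would contain the true population parameter.

For this specific interval (77, 94):
- Midpoint (point estimate): 85.5
- Margin of error: 8.5

The correct interpretation is the one stating confidence that the true parameter lies in the interval — option C.

C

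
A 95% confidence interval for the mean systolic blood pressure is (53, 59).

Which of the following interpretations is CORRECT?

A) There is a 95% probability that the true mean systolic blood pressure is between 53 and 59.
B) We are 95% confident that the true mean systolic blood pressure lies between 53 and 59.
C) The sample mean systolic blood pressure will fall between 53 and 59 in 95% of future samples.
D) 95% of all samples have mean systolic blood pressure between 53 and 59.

A confidence interval represents our confidence in the procedure, not a probability statement about the parameter.

Key concept: If we repeated this sampling process many times and computed a 95% CI each time, about 95% of those intervals would contain the true population parameter.

For this specific interval (53, 59):
- Midpoint (point estimate): 56
- Margin of error: 3

The correct interpretation is the one stating confidence that the true parameter lies in the interval — option B.

B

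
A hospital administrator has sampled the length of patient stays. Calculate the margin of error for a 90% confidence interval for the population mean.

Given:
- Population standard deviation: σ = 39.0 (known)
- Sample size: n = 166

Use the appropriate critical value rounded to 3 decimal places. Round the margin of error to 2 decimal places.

The population standard deviation σ is known, so use the z-interval margin of error formula.

For 90% confidence, z* = 1.645 (from standard normal table)

Margin of error formula for z-interval: E = z* × σ/√n

E = 1.645 × 39.0/√166
  = 1.645 × 3.026987
  = 4.9794

Rounded to 2 decimal places:

4.98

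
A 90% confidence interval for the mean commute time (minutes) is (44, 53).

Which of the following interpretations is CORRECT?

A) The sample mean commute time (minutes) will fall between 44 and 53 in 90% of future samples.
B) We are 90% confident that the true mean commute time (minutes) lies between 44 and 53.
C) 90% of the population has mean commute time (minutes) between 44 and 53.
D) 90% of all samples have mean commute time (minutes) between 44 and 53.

A confidence interval represents our confidence in the procedure, not a probability statement about the parameter.

Key concept: If we repeated this sampling process many times and computed a 90% CI each time, about 90% of those intervals would contain the true population parameter.

For this specific interval (44, 53):
- Midpoint (point estimate): 48.5
- Margin of error: 4.5

The correct interpretation is the one stating confidence that the true parameter lies in the interval — option B.

B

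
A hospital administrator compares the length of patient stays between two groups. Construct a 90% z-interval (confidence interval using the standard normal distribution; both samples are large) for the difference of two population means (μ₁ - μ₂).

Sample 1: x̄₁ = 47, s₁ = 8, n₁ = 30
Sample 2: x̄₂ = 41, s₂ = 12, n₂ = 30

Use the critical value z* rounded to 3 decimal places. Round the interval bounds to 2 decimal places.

Both samples are large (n₁ = 30 ≥ 30, n₂ = 30 ≥ 30), so a z-interval for the difference of means applies.

Point estimate: x̄₁ - x̄₂ = 47 - 41 = 6

Standard error: SE = √(s₁²/n₁ + s₂²/n₂)
= √(8²/30 + 12²/30)
= √(2.133333 + 4.800000)
= 2.633122

For 90% confidence, z* = 1.645 (from standard normal table)
Margin of error: E = z* × SE = 1.645 × 2.633122 = 4.3315

Z-interval: (x̄₁ - x̄₂) ± E = 6 ± 4.3315 = (1.6685, 10.3315)

Rounded to 2 decimal places:

(1.67, 10.33)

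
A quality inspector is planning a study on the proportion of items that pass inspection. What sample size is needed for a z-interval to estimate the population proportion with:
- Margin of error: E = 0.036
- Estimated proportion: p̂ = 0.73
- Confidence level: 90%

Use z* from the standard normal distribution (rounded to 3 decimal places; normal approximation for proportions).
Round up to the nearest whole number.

Using z* for proportion z-interval (normal approximation).

For 90% confidence, z* = 1.645 (from standard normal table)

Sample size formula for proportion z-interval: n = z*²p̂(1-p̂)/E²

n = 1.645² × 0.73 × 0.27 / 0.036²
  = 2.706025 × 0.1971 / 0.001296
  = 411.5413

Round up to the nearest whole number: n = 412

412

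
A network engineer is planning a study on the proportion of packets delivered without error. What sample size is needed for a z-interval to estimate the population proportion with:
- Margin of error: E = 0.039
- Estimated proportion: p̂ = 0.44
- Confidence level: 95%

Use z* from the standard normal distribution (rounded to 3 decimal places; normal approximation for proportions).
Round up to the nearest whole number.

Using z* for proportion z-interval (normal approximation).

For 95% confidence, z* = 1.96 (from standard normal table)

Sample size formula for proportion z-interval: n = z*²p̂(1-p̂)/E²

n = 1.96² × 0.44 × 0.56 / 0.039²
  = 3.8416 × 0.2464 / 0.001521
  = 622.3341

Round up to the nearest whole number: n = 623

623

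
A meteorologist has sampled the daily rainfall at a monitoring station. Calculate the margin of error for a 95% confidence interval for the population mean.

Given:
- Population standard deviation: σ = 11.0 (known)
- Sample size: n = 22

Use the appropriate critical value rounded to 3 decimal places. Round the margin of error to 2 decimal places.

The population standard deviation σ is known, so use the z-interval margin of error formula.

For 95% confidence, z* = 1.96 (from standard normal table)

Margin of error formula for z-interval: E = z* × σ/√n

E = 1.96 × 11.0/√22
  = 1.96 × 2.345208
  = 4.5966

Rounded to 2 decimal places:

4.60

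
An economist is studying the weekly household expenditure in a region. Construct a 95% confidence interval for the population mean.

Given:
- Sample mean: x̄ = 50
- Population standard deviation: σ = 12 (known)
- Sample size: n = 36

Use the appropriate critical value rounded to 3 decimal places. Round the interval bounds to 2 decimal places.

The population standard deviation σ is known, so use a z-interval (standard normal critical value).

For 95% confidence, z* = 1.96 (from standard normal table)

Standard error: SE = σ/√n = 12/√36 = 2.000000

Margin of error: E = z* × SE = 1.96 × 2.000000 = 3.9200

Z-interval: x̄ ± E = 50 ± 3.9200 = (46.0800, 53.9200)

Rounded to 2 decimal places:

(46.08, 53.92)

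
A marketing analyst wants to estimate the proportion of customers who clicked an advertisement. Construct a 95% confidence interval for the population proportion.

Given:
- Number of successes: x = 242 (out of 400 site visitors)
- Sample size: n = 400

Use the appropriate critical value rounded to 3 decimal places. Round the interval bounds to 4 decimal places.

Sample proportion: p̂ = 242/400 = 0.605000

Check conditions for normal approximation:
  np̂ = 242 ≥ 10 ✓
  n(1-p̂) = 158 ≥ 10 ✓

The sample is large enough, so use a z-interval (normal approximation) for the proportion.

For 95% confidence, z* = 1.96 (from standard normal table)

Standard error: SE = √(p̂(1-p̂)/n) = √(0.605000×0.395000/400) = 0.02444253

Margin of error: E = z* × SE = 1.96 × 0.02444253 = 0.047907

Z-interval: p̂ ± E = 0.605000 ± 0.047907 = (0.557093, 0.652907)

Rounded to 4 decimal places:

(0.5571, 0.6529)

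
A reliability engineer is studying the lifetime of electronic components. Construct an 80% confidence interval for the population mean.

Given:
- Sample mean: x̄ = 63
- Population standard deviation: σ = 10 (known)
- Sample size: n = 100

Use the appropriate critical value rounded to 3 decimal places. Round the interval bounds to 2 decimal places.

The population standard deviation σ is known, so use a z-interval (standard normal critical value).

For 80% confidence, z* = 1.282 (from standard normal table)

Standard error: SE = σ/√n = 10/√100 = 1.000000

Margin of error: E = z* × SE = 1.282 × 1.000000 = 1.2820

Z-interval: x̄ ± E = 63 ± 1.2820 = (61.7180, 64.2820)

Rounded to 2 decimal places:

(61.72, 64.28)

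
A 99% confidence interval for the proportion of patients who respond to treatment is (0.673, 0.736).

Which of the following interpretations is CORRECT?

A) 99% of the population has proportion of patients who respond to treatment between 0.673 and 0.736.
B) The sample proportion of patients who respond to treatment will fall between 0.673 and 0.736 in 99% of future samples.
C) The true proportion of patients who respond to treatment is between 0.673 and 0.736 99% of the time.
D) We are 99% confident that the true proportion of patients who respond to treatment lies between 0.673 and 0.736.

A confidence interval represents our confidence in the procedure, not a probability statement about the parameter.

Key concept: If we repeated this sampling process many times and computed a 99% CI each time, about 99% of those intervals would contain the true population parameter.

For this specific interval (0.673, 0.736):
- Midpoint (point estimate): 0.7045
- Margin of error: 0.0315

The correct interpretation is the one stating confidence that the true parameter lies in the interval — option D.

D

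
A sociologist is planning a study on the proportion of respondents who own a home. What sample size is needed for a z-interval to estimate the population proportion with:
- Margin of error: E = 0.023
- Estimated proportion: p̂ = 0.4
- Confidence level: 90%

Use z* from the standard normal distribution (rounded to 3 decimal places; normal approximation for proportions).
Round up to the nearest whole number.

Using z* for proportion z-interval (normal approximation).

For 90% confidence, z* = 1.645 (from standard normal table)

Sample size formula for proportion z-interval: n = z*²p̂(1-p̂)/E²

n = 1.645² × 0.4 × 0.6 / 0.023²
  = 2.706025 × 0.24 / 0.000529
  = 1227.6862

Round up to the nearest whole number: n = 1228

1228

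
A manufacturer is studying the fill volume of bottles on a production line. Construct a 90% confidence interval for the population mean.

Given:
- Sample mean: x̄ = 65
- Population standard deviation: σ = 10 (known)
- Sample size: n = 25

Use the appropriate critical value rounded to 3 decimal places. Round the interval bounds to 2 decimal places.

The population standard deviation σ is known, so use a z-interval (standard normal critical value).

For 90% confidence, z* = 1.645 (from standard normal table)

Standard error: SE = σ/√n = 10/√25 = 2.000000

Margin of error: E = z* × SE = 1.645 × 2.000000 = 3.2900

Z-interval: x̄ ± E = 65 ± 3.2900 = (61.7100, 68.2900)

Rounded to 2 decimal places:

(61.71, 68.29)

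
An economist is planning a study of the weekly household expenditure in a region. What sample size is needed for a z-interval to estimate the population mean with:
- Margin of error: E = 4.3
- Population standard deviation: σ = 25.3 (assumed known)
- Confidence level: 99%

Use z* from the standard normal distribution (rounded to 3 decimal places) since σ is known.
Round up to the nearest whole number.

Using z* since population σ is known (z-interval formula).

For 99% confidence, z* = 2.576 (from standard normal table)

Sample size formula for z-interval: n = (z*σ/E)²

n = (2.576 × 25.3 / 4.3)²
  = (15.156465)²
  = 229.7184

Round up to the nearest whole number: n = 230

230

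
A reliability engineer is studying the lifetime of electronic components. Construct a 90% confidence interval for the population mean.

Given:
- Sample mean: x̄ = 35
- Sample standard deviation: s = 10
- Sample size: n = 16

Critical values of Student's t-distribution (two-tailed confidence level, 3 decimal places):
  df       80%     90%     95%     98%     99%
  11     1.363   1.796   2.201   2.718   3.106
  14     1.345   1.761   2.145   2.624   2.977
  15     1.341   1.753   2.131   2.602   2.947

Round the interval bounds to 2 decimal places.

The population standard deviation σ is unknown (only the sample standard deviation s is given), so use a t-interval with df = n - 1 = 16 - 1 = 15.

For 90% confidence with df = 15, t* = 1.753 (from t-table)

Standard error: SE = s/√n = 10/√16 = 2.500000

Margin of error: E = t* × SE = 1.753 × 2.500000 = 4.3825

T-interval: x̄ ± E = 35 ± 4.3825 = (30.6175, 39.3825)

Rounded to 2 decimal places:

(30.62, 39.38)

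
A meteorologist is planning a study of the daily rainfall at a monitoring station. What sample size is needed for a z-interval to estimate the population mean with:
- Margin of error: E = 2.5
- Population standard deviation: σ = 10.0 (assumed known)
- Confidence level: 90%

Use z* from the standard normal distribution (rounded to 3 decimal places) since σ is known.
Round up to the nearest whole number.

Using z* since population σ is known (z-interval formula).

For 90% confidence, z* = 1.645 (from standard normal table)

Sample size formula for z-interval: n = (z*σ/E)²

n = (1.645 × 10.0 / 2.5)²
  = (6.580000)²
  = 43.2964

Round up to the nearest whole number: n = 44

44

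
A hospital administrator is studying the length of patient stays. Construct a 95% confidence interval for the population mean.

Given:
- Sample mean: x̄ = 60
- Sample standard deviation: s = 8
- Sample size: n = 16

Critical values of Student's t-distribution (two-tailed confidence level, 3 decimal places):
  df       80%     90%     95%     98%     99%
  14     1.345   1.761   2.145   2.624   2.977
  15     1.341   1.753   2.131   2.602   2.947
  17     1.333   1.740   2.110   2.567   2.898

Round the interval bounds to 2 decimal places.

The population standard deviation σ is unknown (only the sample standard deviation s is given), so use a t-interval with df = n - 1 = 16 - 1 = 15.

For 95% confidence with df = 15, t* = 2.131 (from t-table)

Standard error: SE = s/√n = 8/√16 = 2.000000

Margin of error: E = t* × SE = 2.131 × 2.000000 = 4.2620

T-interval: x̄ ± E = 60 ± 4.2620 = (55.7380, 64.2620)

Rounded to 2 decimal places:

(55.74, 64.26)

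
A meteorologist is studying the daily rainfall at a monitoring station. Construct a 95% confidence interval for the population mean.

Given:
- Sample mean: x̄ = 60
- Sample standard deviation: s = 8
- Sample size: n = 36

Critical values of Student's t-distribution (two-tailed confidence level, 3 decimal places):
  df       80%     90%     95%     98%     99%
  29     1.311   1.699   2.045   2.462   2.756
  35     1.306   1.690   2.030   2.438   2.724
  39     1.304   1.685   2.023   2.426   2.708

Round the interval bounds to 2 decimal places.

The population standard deviation σ is unknown (only the sample standard deviation s is given), so use a t-interval with df = n - 1 = 36 - 1 = 35.

For 95% confidence with df = 35, t* = 2.030 (from t-table)

Standard error: SE = s/√n = 8/√36 = 1.333333

Margin of error: E = t* × SE = 2.030 × 1.333333 = 2.7067

T-interval: x̄ ± E = 60 ± 2.7067 = (57.2933, 62.7067)

Rounded to 2 decimal places:

(57.29, 62.71)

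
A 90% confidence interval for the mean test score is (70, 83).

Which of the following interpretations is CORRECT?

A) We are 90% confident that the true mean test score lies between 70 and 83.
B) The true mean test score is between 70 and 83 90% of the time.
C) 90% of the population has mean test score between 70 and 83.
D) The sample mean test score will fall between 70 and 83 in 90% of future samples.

A confidence interval represents our confidence in the procedure, not a probability statement about the parameter.

Key concept: If we repeated this sampling process many times and computed a 90% CI each time, about 90% of those intervals would contain the true population parameter.

For this specific interval (70, 83):
- Midpoint (point estimate): 76.5
- Margin of error: 6.5

The correct interpretation is the one stating confidence that the true parameter lies in the interval — option A.

A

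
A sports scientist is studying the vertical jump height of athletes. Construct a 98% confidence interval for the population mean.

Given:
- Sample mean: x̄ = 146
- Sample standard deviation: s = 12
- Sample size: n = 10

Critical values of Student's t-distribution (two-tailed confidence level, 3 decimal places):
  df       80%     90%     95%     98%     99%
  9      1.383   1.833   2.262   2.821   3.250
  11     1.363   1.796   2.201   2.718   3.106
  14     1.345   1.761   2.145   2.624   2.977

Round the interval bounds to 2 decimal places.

The population standard deviation σ is unknown (only the sample standard deviation s is given), so use a t-interval with df = n - 1 = 10 - 1 = 9.

For 98% confidence with df = 9, t* = 2.821 (from t-table)

Standard error: SE = s/√n = 12/√10 = 3.794733

Margin of error: E = t* × SE = 2.821 × 3.794733 = 10.7049

T-interval: x̄ ± E = 146 ± 10.7049 = (135.2951, 156.7049)

Rounded to 2 decimal places:

(135.30, 156.70)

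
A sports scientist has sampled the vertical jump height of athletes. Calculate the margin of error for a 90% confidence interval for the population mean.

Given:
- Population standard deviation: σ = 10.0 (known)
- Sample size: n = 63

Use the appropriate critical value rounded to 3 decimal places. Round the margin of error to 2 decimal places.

The population standard deviation σ is known, so use the z-interval margin of error formula.

For 90% confidence, z* = 1.645 (from standard normal table)

Margin of error formula for z-interval: E = z* × σ/√n

E = 1.645 × 10.0/√63
  = 1.645 × 1.259882
  = 2.0725

Rounded to 2 decimal places:

2.07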